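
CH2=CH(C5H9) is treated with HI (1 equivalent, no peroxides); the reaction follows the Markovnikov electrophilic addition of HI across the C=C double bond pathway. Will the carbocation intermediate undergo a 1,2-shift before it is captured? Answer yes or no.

yes

The first-formed carbocation is secondary.
The adjacent cyclopentyl carbon already bears 2 other carbon substituents and has a hydrogen to migrate; after a 1,2-hydride shift from that carbon the positive charge sits on a tertiary centre.
Tertiary is more stable than secondary, so the shift occurs.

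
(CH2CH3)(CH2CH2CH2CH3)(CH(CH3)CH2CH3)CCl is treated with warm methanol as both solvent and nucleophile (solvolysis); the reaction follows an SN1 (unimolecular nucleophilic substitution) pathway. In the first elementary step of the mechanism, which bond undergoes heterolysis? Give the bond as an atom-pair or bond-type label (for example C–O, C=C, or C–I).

Step 1: Unassisted departure of Cl⁻ (taking the C–Cl bonding pair) generates a tertiary carbocation.
The bond broken in this step is the C–Cl bond.

C–Cl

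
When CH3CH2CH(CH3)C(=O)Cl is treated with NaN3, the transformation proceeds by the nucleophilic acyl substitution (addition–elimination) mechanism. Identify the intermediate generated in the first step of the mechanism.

tetrahedral intermediate

Step 1: Nucleophilic addition of N3⁻ to the acyl carbon breaks the π(C=O) bond and yields a tetrahedral, anionic intermediate.
After step 1 the species present is a tetrahedral intermediate.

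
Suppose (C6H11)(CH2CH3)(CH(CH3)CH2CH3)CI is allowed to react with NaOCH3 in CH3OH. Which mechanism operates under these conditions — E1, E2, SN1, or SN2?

E2

Conditions: a strong base with a tertiary substrate bearing a β-hydrogen.
These conditions are the textbook signature of the E2 pathway.
A strong (often hindered) base removes a β-H in concert with loss of the leaving group — bimolecular elimination.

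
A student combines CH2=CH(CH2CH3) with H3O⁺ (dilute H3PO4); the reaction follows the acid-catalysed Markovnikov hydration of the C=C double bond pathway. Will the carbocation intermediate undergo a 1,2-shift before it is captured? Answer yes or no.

no

The first-formed carbocation is secondary.
No single 1,2-shift to an adjacent carbon would produce a more-substituted cation than the one already present, so no rearrangement occurs.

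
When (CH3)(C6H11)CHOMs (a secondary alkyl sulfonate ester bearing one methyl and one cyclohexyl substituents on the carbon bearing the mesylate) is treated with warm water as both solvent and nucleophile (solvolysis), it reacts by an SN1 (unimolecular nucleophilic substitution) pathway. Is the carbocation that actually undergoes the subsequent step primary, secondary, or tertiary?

Step 1: The C–O bond breaks with both electrons going to the mesylate; MsO⁻ leaves and a secondary carbocation remains.
Step 2: A hydride (H with its bonding pair) migrates from the adjacent cyclohexyl carbon to the cationic centre — a 1,2-hydride shift — upgrading the secondary cation to a tertiary one.
The cation rearranges from secondary to tertiary via a 1,2-hydride shift from the adjacent cyclohexyl carbon; the tertiary cation is what reacts next.

tertiary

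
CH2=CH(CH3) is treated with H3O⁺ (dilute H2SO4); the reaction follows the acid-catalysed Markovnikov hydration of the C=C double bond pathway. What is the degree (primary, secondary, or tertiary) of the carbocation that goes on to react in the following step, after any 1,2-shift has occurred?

secondary

Step 1: Electrophilic addition begins with the π(C=C) electrons forming a bond to the proton of H3O⁺. Following Markovnikov's rule, the resulting cation is secondary. H2O is released.
No single 1,2-shift to an adjacent carbon would give a more-substituted cation, so no rearrangement occurs.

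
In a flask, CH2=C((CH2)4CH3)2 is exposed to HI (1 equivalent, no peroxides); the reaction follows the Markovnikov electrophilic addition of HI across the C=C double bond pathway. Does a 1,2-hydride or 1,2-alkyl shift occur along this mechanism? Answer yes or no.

no

The first-formed carbocation is tertiary.
No single 1,2-shift to an adjacent carbon would produce a more-substituted cation than the one already present, so no rearrangement occurs.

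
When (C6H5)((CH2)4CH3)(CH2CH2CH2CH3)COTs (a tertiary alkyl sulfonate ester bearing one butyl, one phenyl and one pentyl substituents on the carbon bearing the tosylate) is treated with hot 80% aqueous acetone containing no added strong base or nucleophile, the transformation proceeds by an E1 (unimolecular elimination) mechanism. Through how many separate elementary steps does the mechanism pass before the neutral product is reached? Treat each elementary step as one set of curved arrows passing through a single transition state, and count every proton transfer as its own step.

Step 1: Unassisted departure of TsO⁻ (taking the C–O bonding pair) generates a tertiary carbocation.
(No 1,2-shift: no single shift to an adjacent carbon would give a more stable cation.)
Step 2: Loss of a β-proton to a water molecule of the solvent: the C–H bonding pair collapses toward the cationic carbon to form the C=C π bond, yielding the alkene.
Total: 2 elementary steps.

2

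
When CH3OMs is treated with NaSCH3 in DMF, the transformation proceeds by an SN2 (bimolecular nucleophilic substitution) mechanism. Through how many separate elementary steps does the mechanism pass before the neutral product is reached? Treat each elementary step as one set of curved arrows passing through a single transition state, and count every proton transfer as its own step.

Step 1: Backside attack by CH3S⁻ on the carbon bearing the mesylate: the new C–S bond forms as the C–O bond breaks, with Walden inversion at carbon.
Total: 1 elementary step.

1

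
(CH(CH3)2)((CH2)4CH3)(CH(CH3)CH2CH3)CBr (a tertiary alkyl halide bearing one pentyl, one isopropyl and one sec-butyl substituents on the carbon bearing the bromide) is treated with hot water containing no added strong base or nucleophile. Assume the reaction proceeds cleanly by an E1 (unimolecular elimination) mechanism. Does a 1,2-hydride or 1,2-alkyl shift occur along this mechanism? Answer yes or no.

The first-formed carbocation is tertiary.
No single 1,2-shift to an adjacent carbon would produce a more-substituted cation than the one already present, so no rearrangement occurs.

no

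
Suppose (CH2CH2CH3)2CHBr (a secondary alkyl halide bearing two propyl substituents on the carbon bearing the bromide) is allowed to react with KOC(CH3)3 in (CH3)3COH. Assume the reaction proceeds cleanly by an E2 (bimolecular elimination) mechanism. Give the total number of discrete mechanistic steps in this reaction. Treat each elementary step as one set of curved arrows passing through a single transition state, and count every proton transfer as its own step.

1

Step 1: The strong base (CH3)3CO⁻ removes a β-hydrogen; in the same concerted event the electrons of the breaking C–H bond form the new π(C=C) bond and the C–Br σ-bond breaks, expelling Br⁻. Anti-periplanar geometry; one transition state.
Total: 1 elementary step.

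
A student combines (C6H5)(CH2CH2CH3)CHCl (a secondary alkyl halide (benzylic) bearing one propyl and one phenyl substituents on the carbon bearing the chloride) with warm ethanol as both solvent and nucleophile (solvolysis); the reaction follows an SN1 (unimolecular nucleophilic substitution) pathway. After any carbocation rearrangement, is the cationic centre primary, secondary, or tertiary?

secondary

Step 1: Rate-determining heterolysis of the C–Cl bond gives Cl⁻ and a secondary carbocation.
No single 1,2-shift to an adjacent carbon would give a more-substituted cation, so no rearrangement occurs.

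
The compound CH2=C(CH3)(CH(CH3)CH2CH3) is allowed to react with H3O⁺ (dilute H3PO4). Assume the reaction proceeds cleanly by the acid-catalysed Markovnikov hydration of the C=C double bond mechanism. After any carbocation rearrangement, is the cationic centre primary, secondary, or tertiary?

tertiary

Step 1: The π electrons of the C=C bond attack a proton of H3O⁺; Markovnikov addition places the new C–H on the less-substituted alkene carbon, so the positive charge ends up on the more-substituted carbon — a tertiary carbocation. H2O is released.
No single 1,2-shift to an adjacent carbon would give a more-substituted cation, so no rearrangement occurs.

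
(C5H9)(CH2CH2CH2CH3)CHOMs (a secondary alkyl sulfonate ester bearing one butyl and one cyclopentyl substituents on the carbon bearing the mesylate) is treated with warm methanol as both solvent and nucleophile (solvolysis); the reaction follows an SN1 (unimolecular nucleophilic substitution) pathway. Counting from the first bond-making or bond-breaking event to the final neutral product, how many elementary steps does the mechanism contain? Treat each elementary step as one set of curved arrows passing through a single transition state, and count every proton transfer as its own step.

Step 1: Unassisted departure of MsO⁻ (taking the C–O bonding pair) generates a secondary carbocation.
Step 2: A hydride (H with its bonding pair) migrates from the adjacent cyclopentyl carbon to the cationic centre — a 1,2-hydride shift — upgrading the secondary cation to a tertiary one.
Step 3: A lone pair on the oxygen of CH3OH attacks the carbocation, forming a new C–O σ-bond and an oxonium ion.
Step 4: A second solvent molecule removes the proton on oxygen, giving the neutral ether product.
Total: 4 elementary steps.

4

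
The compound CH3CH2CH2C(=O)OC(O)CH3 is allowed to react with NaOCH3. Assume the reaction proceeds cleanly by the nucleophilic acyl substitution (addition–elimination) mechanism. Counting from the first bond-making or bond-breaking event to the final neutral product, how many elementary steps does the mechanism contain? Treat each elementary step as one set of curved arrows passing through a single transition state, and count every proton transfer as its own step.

2

Step 1: CH3O⁻ adds to the carbonyl carbon; the C=O π electrons shift onto oxygen and a tetrahedral alkoxide intermediate forms.
Step 2: Elimination step: re-formation of the carbonyl π bond drives out CH3CO2⁻, giving the new acyl compound.
Total: 2 elementary steps.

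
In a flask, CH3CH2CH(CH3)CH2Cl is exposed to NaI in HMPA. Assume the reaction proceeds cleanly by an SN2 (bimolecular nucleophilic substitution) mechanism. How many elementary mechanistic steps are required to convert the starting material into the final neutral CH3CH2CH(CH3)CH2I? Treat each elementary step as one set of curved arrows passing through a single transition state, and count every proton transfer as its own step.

1

Step 1: I⁻ attacks the back face of the α-carbon while Cl⁻ departs with the C–Cl bonding pair — a single concerted displacement through a pentacoordinate transition state.
Total: 1 elementary step.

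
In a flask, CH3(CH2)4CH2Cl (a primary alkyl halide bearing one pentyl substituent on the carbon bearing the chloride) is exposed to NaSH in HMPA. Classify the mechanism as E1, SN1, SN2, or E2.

Conditions: a primary substrate with a strong nucleophile in the polar aprotic solvent HMPA.
These conditions are the textbook signature of the SN2 pathway.
An unhindered substrate with a strong nucleophile in a polar aprotic solvent favours one-step backside displacement.

SN2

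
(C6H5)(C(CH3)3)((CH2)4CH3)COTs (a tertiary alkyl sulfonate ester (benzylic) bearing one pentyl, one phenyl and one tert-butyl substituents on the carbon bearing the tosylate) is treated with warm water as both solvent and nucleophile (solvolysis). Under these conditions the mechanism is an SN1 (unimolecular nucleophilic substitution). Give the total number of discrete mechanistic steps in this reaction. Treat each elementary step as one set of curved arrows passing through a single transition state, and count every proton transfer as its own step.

3

Step 1: The C–O bond breaks with both electrons going to the tosylate; TsO⁻ leaves and a tertiary carbocation remains.
(No 1,2-shift: no single shift to an adjacent carbon would give a more stable cation.)
Step 2: H2O donates an oxygen lone pair into the empty p orbital of the cation, giving a protonated alcohol (an oxonium ion).
Step 3: A second solvent molecule removes the proton on oxygen, giving the neutral alcohol product.
Total: 3 elementary steps.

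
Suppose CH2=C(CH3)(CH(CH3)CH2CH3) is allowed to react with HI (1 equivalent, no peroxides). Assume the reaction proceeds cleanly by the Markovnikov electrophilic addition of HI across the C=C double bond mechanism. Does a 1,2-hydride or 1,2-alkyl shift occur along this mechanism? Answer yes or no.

The first-formed carbocation is tertiary.
No single 1,2-shift to an adjacent carbon would produce a more-substituted cation than the one already present, so no rearrangement occurs.

no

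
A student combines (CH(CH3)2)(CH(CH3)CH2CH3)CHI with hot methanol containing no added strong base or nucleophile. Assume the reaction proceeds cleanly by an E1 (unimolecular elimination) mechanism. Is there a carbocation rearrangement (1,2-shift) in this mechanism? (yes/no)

The first-formed carbocation is secondary.
The adjacent sec-butyl carbon already bears 2 other carbon substituents and has a hydrogen to migrate; after a 1,2-hydride shift from that carbon the positive charge sits on a tertiary centre.
Tertiary is more stable than secondary, so the shift occurs.

yes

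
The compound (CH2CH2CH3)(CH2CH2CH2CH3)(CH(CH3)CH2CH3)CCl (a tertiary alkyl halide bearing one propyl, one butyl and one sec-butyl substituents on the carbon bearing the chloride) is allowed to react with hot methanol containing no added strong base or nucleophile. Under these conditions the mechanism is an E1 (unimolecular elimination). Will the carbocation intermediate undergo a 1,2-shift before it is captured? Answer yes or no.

The first-formed carbocation is tertiary.
No single 1,2-shift to an adjacent carbon would produce a more-substituted cation than the one already present, so no rearrangement occurs.

no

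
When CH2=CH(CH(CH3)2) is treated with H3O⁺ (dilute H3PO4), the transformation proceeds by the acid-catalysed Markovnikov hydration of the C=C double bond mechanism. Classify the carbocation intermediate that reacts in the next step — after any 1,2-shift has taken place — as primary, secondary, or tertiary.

Step 1: Electrophilic addition begins with the π(C=C) electrons forming a bond to the proton of H3O⁺. Following Markovnikov's rule, the resulting cation is secondary. H2O is released.
Step 2: Carbocation rearrangement: a 1,2-hydride shift from the adjacent isopropyl carbon converts the initially-formed secondary cation into the more stable tertiary cation.
The cation rearranges from secondary to tertiary via a 1,2-hydride shift from the adjacent isopropyl carbon; the tertiary cation is what reacts next.

tertiary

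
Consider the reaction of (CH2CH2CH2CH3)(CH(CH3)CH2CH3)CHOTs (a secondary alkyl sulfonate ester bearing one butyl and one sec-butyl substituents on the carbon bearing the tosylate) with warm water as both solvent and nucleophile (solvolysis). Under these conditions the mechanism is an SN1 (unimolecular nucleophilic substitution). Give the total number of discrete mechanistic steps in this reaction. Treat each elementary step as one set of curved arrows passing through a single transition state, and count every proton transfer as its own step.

Step 1: Rate-determining heterolysis of the C–O bond gives TsO⁻ and a secondary carbocation.
Step 2: A hydride (H with its bonding pair) migrates from the adjacent sec-butyl carbon to the cationic centre — a 1,2-hydride shift — upgrading the secondary cation to a tertiary one.
Step 3: Nucleophilic capture: the oxygen of H2O bonds to the cationic carbon, producing an oxonium-ion intermediate.
Step 4: Proton transfer from the O–H of the oxonium ion to a solvent molecule delivers the neutral alcohol.
Total: 4 elementary steps.

4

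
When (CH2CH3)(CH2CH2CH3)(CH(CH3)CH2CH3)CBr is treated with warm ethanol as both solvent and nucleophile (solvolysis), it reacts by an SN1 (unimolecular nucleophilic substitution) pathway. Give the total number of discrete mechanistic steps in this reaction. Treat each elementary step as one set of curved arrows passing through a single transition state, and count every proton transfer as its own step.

3

Step 1: Rate-determining heterolysis of the C–Br bond gives Br⁻ and a tertiary carbocation.
(No 1,2-shift: no single shift to an adjacent carbon would give a more stable cation.)
Step 2: Nucleophilic capture: the oxygen of CH3CH2OH bonds to the cationic carbon, producing an oxonium-ion intermediate.
Step 3: Deprotonation of the oxonium oxygen by solvent ethanol yields the neutral ether.
Total: 3 elementary steps.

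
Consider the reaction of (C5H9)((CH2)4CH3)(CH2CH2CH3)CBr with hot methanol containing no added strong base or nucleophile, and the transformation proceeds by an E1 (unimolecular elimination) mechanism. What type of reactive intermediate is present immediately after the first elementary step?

tertiary carbocation

Step 1: Ionisation: the C–Br σ-bond cleaves heterolytically; both bonding electrons depart with Br⁻, leaving a tertiary carbocation at the α-carbon.
After step 1 the species present is a tertiary carbocation.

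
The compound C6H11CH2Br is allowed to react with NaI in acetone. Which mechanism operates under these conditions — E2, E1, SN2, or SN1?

SN2

Conditions: a primary substrate with a strong nucleophile in the polar aprotic solvent acetone.
These conditions are the textbook signature of the SN2 pathway.
An unhindered substrate with a strong nucleophile in a polar aprotic solvent favours one-step backside displacement.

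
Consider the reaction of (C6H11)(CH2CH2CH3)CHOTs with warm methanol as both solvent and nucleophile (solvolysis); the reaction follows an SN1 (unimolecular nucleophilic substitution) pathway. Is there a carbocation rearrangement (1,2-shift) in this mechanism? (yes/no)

The first-formed carbocation is secondary.
The adjacent cyclohexyl carbon already bears 2 other carbon substituents and has a hydrogen to migrate; after a 1,2-hydride shift from that carbon the positive charge sits on a tertiary centre.
Tertiary is more stable than secondary, so the shift occurs.

yes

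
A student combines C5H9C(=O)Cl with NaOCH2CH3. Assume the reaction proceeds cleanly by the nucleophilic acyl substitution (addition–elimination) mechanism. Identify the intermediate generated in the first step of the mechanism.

tetrahedral intermediate

Step 1: A lone pair on the O of CH3CH2O⁻ attacks the electrophilic acyl carbon; the π(C=O) electrons move onto oxygen, giving a tetrahedral intermediate.
After step 1 the species present is a tetrahedral intermediate.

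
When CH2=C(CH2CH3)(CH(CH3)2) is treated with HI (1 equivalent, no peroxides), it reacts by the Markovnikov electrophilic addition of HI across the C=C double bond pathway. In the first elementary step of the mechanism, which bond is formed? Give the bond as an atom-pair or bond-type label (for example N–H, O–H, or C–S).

C–H

Step 1: Protonation of the alkene by HI: the π bond acts as the nucleophile and picks up H⁺, giving the more stable (Markovnikov) tertiary carbocation. The H–I bond breaks heterolytically, releasing I⁻.
The bond formed in this step is the C–H bond.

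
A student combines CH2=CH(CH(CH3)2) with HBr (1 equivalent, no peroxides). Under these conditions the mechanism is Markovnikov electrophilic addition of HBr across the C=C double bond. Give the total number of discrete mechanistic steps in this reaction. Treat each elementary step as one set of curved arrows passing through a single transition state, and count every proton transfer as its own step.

3

Step 1: The π electrons of the C=C bond attack a proton of HBr; Markovnikov addition places the new C–H on the less-substituted alkene carbon, so the positive charge ends up on the more-substituted carbon — a secondary carbocation. The H–Br bond breaks heterolytically, releasing Br⁻.
Step 2: A hydride (H with its bonding pair) migrates from the adjacent isopropyl carbon to the cationic centre — a 1,2-hydride shift — upgrading the secondary cation to a tertiary one.
Step 3: Br⁻ captures the cation: a lone pair on Br⁻ fills the empty p orbital, producing the alkyl halide product.
Total: 3 elementary steps.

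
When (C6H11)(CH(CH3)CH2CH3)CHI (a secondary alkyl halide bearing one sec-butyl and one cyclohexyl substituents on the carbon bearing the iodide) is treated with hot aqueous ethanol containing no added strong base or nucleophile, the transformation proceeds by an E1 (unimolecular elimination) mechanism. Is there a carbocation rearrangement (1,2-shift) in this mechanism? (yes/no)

The first-formed carbocation is secondary.
The adjacent sec-butyl carbon already bears 2 other carbon substituents and has a hydrogen to migrate; after a 1,2-hydride shift from that carbon the positive charge sits on a tertiary centre.
Tertiary is more stable than secondary, so the shift occurs.

yes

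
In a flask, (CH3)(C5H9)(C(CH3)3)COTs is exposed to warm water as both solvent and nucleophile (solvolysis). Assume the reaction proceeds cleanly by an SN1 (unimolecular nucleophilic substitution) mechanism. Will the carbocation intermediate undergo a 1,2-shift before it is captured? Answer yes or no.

no

The first-formed carbocation is tertiary.
No single 1,2-shift to an adjacent carbon would produce a more-substituted cation than the one already present, so no rearrangement occurs.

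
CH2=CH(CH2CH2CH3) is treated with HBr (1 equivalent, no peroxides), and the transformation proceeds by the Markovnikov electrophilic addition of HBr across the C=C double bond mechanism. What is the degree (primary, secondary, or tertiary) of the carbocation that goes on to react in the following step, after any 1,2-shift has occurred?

Step 1: Protonation of the alkene by HBr: the π bond acts as the nucleophile and picks up H⁺, giving the more stable (Markovnikov) secondary carbocation. The H–Br bond breaks heterolytically, releasing Br⁻.
No single 1,2-shift to an adjacent carbon would give a more-substituted cation, so no rearrangement occurs.

secondary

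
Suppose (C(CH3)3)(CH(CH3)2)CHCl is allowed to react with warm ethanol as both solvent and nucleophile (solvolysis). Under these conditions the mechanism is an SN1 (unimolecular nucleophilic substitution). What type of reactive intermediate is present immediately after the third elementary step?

oxonium ion

Step 1: Ionisation: the C–Cl σ-bond cleaves heterolytically; both bonding electrons depart with Cl⁻, leaving a secondary carbocation at the α-carbon.
Step 2: A hydride (H with its bonding pair) migrates from the adjacent isopropyl carbon to the cationic centre — a 1,2-hydride shift — upgrading the secondary cation to a tertiary one.
Step 3: A lone pair on the oxygen of CH3CH2OH attacks the carbocation, forming a new C–O σ-bond and an oxonium ion.
After step 3 the species present is an oxonium ion.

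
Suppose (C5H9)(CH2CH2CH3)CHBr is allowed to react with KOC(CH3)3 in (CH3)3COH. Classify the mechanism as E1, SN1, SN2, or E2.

Conditions: a strong/bulky base with a secondary substrate bearing a β-hydrogen.
These conditions are the textbook signature of the E2 pathway.
A strong (often hindered) base removes a β-H in concert with loss of the leaving group — bimolecular elimination.

E2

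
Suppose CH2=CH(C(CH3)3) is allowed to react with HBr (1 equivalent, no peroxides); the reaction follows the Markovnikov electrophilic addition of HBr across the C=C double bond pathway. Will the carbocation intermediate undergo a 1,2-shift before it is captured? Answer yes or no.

The first-formed carbocation is secondary.
The adjacent tert-butyl carbon has no hydrogen but bears methyl groups; migration of one methyl with its bonding pair (a 1,2-methyl shift) places the charge on a tertiary centre.
Tertiary is more stable than secondary, so the shift occurs.

yes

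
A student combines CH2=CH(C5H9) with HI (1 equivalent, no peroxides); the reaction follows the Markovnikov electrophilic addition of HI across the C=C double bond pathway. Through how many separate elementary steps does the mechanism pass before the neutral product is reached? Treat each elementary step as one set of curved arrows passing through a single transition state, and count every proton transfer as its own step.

3

Step 1: Electrophilic addition begins with the π(C=C) electrons forming a bond to the proton of HI. Following Markovnikov's rule, the resulting cation is secondary. The H–I bond breaks heterolytically, releasing I⁻.
Step 2: Carbocation rearrangement: a 1,2-hydride shift from the adjacent cyclopentyl carbon converts the initially-formed secondary cation into the more stable tertiary cation.
Step 3: I⁻ captures the cation: a lone pair on I⁻ fills the empty p orbital, producing the alkyl halide product.
Total: 3 elementary steps.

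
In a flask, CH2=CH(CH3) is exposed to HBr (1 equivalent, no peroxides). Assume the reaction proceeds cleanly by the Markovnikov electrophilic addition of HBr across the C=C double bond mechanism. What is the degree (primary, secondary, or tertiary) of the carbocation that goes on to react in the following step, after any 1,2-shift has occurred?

Step 1: Protonation of the alkene by HBr: the π bond acts as the nucleophile and picks up H⁺, giving the more stable (Markovnikov) secondary carbocation. The H–Br bond breaks heterolytically, releasing Br⁻.
No single 1,2-shift to an adjacent carbon would give a more-substituted cation, so no rearrangement occurs.

secondary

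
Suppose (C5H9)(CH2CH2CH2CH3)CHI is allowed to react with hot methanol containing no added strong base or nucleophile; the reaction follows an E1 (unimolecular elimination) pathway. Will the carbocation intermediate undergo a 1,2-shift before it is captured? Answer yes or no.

The first-formed carbocation is secondary.
The adjacent cyclopentyl carbon already bears 2 other carbon substituents and has a hydrogen to migrate; after a 1,2-hydride shift from that carbon the positive charge sits on a tertiary centre.
Tertiary is more stable than secondary, so the shift occurs.

yes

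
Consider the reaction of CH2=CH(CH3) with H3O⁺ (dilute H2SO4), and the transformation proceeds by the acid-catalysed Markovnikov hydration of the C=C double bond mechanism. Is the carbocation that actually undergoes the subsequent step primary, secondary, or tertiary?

Step 1: The π electrons of the C=C bond attack a proton of H3O⁺; Markovnikov addition places the new C–H on the less-substituted alkene carbon, so the positive charge ends up on the more-substituted carbon — a secondary carbocation. H2O is released.
No single 1,2-shift to an adjacent carbon would give a more-substituted cation, so no rearrangement occurs.

secondary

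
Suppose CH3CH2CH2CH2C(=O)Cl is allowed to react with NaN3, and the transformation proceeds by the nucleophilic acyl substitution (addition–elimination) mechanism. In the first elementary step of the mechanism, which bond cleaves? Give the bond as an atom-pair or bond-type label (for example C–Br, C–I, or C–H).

π(C=O)

Step 1: A lone pair on the N of N3⁻ attacks the electrophilic acyl carbon; the π(C=O) electrons move onto oxygen, giving a tetrahedral intermediate.
The bond broken in this step is the π(C=O) bond.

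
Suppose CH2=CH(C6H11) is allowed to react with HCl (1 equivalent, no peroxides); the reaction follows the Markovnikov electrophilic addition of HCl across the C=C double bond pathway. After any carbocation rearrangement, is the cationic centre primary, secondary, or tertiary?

Step 1: The π electrons of the C=C bond attack a proton of HCl; Markovnikov addition places the new C–H on the less-substituted alkene carbon, so the positive charge ends up on the more-substituted carbon — a secondary carbocation. The H–Cl bond breaks heterolytically, releasing Cl⁻.
Step 2: Carbocation rearrangement: a 1,2-hydride shift from the adjacent cyclohexyl carbon converts the initially-formed secondary cation into the more stable tertiary cation.
The cation rearranges from secondary to tertiary via a 1,2-hydride shift from the adjacent cyclohexyl carbon; the tertiary cation is what reacts next.

tertiary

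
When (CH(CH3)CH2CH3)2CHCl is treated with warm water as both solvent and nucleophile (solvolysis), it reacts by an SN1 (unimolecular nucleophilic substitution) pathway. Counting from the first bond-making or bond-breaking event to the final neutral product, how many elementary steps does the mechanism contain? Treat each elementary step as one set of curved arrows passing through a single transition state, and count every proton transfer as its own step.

Step 1: Unassisted departure of Cl⁻ (taking the C–Cl bonding pair) generates a secondary carbocation.
Step 2: Carbocation rearrangement: a 1,2-hydride shift from the adjacent sec-butyl carbon converts the initially-formed secondary cation into the more stable tertiary cation.
Step 3: H2O donates an oxygen lone pair into the empty p orbital of the cation, giving a protonated alcohol (an oxonium ion).
Step 4: A second solvent molecule removes the proton on oxygen, giving the neutral alcohol product.
Total: 4 elementary steps.

4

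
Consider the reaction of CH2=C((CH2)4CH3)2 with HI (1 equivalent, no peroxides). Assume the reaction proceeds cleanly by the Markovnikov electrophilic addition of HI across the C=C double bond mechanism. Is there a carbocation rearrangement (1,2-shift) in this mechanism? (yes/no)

no

The first-formed carbocation is tertiary.
No single 1,2-shift to an adjacent carbon would produce a more-substituted cation than the one already present, so no rearrangement occurs.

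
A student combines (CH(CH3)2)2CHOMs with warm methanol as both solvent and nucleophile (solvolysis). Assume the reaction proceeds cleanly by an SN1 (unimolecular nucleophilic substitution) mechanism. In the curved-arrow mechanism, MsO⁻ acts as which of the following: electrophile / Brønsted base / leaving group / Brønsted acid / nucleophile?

leaving group

Step 1: Ionisation: the C–O σ-bond cleaves heterolytically; both bonding electrons depart with MsO⁻, leaving a secondary carbocation at the α-carbon.
MsO⁻ departs with both electrons of the breaking σ-bond — that is the definition of a leaving group.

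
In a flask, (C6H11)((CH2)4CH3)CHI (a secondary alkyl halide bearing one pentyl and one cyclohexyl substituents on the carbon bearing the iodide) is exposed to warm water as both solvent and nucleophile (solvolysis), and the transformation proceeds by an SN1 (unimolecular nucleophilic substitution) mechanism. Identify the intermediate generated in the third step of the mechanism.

Step 1: Rate-determining heterolysis of the C–I bond gives I⁻ and a secondary carbocation.
Step 2: A hydride (H with its bonding pair) migrates from the adjacent cyclohexyl carbon to the cationic centre — a 1,2-hydride shift — upgrading the secondary cation to a tertiary one.
Step 3: A lone pair on the oxygen of H2O attacks the carbocation, forming a new C–O σ-bond and an oxonium ion.
After step 3 the species present is an oxonium ion.

oxonium ion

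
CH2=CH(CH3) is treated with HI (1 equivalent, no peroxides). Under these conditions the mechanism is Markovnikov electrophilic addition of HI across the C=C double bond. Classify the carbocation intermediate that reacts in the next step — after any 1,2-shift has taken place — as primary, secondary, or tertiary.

secondary

Step 1: Electrophilic addition begins with the π(C=C) electrons forming a bond to the proton of HI. Following Markovnikov's rule, the resulting cation is secondary. The H–I bond breaks heterolytically, releasing I⁻.
No single 1,2-shift to an adjacent carbon would give a more-substituted cation, so no rearrangement occurs.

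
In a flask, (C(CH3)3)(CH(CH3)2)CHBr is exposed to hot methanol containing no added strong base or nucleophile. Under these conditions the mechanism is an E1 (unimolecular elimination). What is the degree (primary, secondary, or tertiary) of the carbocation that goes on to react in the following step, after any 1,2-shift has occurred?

Step 1: Rate-determining heterolysis of the C–Br bond gives Br⁻ and a secondary carbocation.
Step 2: A hydride (H with its bonding pair) migrates from the adjacent isopropyl carbon to the cationic centre — a 1,2-hydride shift — upgrading the secondary cation to a tertiary one.
The cation rearranges from secondary to tertiary via a 1,2-hydride shift from the adjacent isopropyl carbon; the tertiary cation is what reacts next.

tertiary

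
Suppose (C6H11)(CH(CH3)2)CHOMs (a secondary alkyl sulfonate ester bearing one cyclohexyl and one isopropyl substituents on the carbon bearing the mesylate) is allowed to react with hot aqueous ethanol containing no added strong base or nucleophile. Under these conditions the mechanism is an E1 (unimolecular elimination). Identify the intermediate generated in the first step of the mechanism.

secondary carbocation

Step 1: Rate-determining heterolysis of the C–O bond gives MsO⁻ and a secondary carbocation.
After step 1 the species present is a secondary carbocation.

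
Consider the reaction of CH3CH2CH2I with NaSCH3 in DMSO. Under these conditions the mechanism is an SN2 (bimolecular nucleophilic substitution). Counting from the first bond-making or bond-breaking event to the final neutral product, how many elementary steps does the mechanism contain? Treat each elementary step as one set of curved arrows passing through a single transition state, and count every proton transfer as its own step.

1

Step 1: Backside attack by CH3S⁻ on the carbon bearing the iodide: the new C–S bond forms as the C–I bond breaks, with Walden inversion at carbon.
Total: 1 elementary step.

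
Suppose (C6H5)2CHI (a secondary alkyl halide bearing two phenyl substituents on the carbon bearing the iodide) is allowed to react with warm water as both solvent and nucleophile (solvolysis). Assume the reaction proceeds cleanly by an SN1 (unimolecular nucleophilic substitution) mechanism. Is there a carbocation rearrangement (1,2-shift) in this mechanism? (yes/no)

no

The first-formed carbocation is secondary.
No single 1,2-shift to an adjacent carbon would produce a more-substituted cation than the one already present, so no rearrangement occurs.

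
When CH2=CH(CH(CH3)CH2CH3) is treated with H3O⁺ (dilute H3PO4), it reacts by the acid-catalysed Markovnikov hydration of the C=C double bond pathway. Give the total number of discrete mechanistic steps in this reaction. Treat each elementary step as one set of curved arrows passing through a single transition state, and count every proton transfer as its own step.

Step 1: The π electrons of the C=C bond attack a proton of H3O⁺; Markovnikov addition places the new C–H on the less-substituted alkene carbon, so the positive charge ends up on the more-substituted carbon — a secondary carbocation. H2O is released.
Step 2: Carbocation rearrangement: a 1,2-hydride shift from the adjacent sec-butyl carbon converts the initially-formed secondary cation into the more stable tertiary cation.
Step 3: Water acts as the nucleophile: an oxygen lone pair bonds to the cationic carbon, giving an oxonium-ion intermediate.
Step 4: H2O removes a proton from the oxonium oxygen, regenerating H3O⁺ and giving the neutral alcohol.
Total: 4 elementary steps.

4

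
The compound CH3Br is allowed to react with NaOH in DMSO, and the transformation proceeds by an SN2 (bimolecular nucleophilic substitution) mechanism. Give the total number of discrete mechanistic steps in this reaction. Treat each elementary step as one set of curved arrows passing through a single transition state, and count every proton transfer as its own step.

Step 1: OH⁻ attacks the back face of the α-carbon while Br⁻ departs with the C–Br bonding pair — a single concerted displacement through a pentacoordinate transition state.
Total: 1 elementary step.

1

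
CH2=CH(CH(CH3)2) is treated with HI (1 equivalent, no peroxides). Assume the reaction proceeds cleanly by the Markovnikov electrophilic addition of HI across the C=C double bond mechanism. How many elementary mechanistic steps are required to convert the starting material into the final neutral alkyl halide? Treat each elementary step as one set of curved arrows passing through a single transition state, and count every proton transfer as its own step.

3

Step 1: Protonation of the alkene by HI: the π bond acts as the nucleophile and picks up H⁺, giving the more stable (Markovnikov) secondary carbocation. The H–I bond breaks heterolytically, releasing I⁻.
Step 2: A hydride (H with its bonding pair) migrates from the adjacent isopropyl carbon to the cationic centre — a 1,2-hydride shift — upgrading the secondary cation to a tertiary one.
Step 3: I⁻ captures the cation: a lone pair on I⁻ fills the empty p orbital, producing the alkyl halide product.
Total: 3 elementary steps.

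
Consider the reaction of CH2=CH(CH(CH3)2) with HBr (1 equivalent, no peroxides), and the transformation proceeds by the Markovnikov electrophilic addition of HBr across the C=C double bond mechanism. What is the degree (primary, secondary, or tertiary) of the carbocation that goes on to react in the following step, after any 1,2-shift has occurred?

tertiary

Step 1: Protonation of the alkene by HBr: the π bond acts as the nucleophile and picks up H⁺, giving the more stable (Markovnikov) secondary carbocation. The H–Br bond breaks heterolytically, releasing Br⁻.
Step 2: A hydride (H with its bonding pair) migrates from the adjacent isopropyl carbon to the cationic centre — a 1,2-hydride shift — upgrading the secondary cation to a tertiary one.
The cation rearranges from secondary to tertiary via a 1,2-hydride shift from the adjacent isopropyl carbon; the tertiary cation is what reacts next.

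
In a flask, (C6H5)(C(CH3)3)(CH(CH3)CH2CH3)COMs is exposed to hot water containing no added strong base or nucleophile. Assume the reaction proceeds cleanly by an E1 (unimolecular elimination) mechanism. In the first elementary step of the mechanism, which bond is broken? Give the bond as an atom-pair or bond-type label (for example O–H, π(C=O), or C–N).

C–O

Step 1: Rate-determining heterolysis of the C–O bond gives MsO⁻ and a tertiary carbocation.
The bond broken in this step is the C–O bond.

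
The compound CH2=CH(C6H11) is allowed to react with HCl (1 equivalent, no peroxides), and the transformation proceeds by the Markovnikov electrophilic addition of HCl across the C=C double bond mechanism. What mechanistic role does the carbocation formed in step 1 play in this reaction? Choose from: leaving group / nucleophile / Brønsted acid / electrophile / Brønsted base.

Step 3: The Cl⁻ anion donates a lone pair to the carbocation, forming the new C–Cl σ-bond and giving the neutral alkyl halide.
The carbocation formed in step 1 accepts an electron pair into an empty or π* orbital — it is the electrophile.

electrophile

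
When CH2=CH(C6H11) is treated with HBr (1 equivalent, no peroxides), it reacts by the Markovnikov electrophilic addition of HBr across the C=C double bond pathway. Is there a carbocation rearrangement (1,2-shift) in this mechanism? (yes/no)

The first-formed carbocation is secondary.
The adjacent cyclohexyl carbon already bears 2 other carbon substituents and has a hydrogen to migrate; after a 1,2-hydride shift from that carbon the positive charge sits on a tertiary centre.
Tertiary is more stable than secondary, so the shift occurs.

yes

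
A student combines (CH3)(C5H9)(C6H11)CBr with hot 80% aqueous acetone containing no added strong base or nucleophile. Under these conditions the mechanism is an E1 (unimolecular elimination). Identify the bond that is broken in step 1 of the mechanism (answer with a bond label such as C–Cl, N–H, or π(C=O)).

C–Br

Step 1: Unassisted departure of Br⁻ (taking the C–Br bonding pair) generates a tertiary carbocation.
The bond broken in this step is the C–Br bond.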